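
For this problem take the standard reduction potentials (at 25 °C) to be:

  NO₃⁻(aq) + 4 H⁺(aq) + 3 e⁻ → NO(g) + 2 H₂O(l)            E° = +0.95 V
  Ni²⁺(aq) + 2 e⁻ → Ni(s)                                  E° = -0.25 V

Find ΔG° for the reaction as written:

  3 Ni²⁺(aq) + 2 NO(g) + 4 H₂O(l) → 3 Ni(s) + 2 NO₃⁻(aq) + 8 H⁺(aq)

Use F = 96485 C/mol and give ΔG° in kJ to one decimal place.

+694.7 kJ

As written, Ni²⁺/Ni is reduced (cathode) and NO₃⁻/NO is oxidised (anode), so E°cell = (-0.25) − (+0.95) = -1.20 V.
Balancing electrons gives n = 6.
ΔG° = −nFE° = −(6)(96485)(-1.20) = 694,692 J = +694.7 kJ.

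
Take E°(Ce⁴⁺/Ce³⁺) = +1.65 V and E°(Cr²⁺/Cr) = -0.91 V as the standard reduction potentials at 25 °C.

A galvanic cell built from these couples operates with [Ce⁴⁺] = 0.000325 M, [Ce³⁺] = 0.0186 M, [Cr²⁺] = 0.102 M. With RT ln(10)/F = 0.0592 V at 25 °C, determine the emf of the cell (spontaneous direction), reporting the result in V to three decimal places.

Ce⁴⁺/Ce³⁺ is the cathode (higher E°), Cr²⁺/Cr the anode: E°cell = +1.65 − (-0.91) = +2.56 V, n = 2.
Overall: 2 Ce⁴⁺(aq) + Cr(s) → 2 Ce³⁺(aq) + Cr²⁺(aq)
Q = [Ce³⁺]^2·[Cr²⁺] / ([Ce⁴⁺]^2); log Q = 2.524.
E = E° − (0.0592/n) log Q = +2.56 − (0.0592/2)(2.524) = +2.485 V.

+2.485 V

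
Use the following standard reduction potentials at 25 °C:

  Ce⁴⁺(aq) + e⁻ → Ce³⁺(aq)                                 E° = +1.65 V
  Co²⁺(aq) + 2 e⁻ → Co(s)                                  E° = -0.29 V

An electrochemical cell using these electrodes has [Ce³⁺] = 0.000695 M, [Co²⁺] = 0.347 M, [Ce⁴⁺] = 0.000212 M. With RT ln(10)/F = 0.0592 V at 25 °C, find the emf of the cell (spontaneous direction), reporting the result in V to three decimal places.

Ce⁴⁺/Ce³⁺ is the cathode (higher E°), Co²⁺/Co the anode: E°cell = +1.65 − (-0.29) = +1.94 V, n = 2.
Overall: 2 Ce⁴⁺(aq) + Co(s) → 2 Ce³⁺(aq) + Co²⁺(aq)
Q = [Ce³⁺]^2·[Co²⁺] / ([Ce⁴⁺]^2); log Q = 0.572.
E = E° − (0.0592/n) log Q = +1.94 − (0.0592/2)(0.572) = +1.923 V.

+1.923 V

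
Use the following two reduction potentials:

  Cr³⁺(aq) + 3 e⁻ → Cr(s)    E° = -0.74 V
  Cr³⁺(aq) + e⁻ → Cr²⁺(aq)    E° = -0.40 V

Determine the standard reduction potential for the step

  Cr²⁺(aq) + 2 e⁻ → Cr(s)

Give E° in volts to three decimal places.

-0.910 V

Sequential free energies add, so n₃E°₃ = n₁E°₁ + n₂E°₂.
With n₃ = 3, and the known step contributing 1×(-0.40) V, the unknown satisfies 2·E° = 3×(-0.74) − 1×(-0.40) = -1.820.
E° = -1.820 / 2 = -0.910 V.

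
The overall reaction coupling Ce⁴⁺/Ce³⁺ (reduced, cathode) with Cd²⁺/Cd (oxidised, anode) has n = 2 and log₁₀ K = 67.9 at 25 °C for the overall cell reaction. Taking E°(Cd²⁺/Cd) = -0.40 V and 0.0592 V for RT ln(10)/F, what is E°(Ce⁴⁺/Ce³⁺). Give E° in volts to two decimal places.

+1.61 V

E°cell = (0.0592/n)·log K = (0.0592/2)(67.9) = +2.010 V.
Since Ce⁴⁺/Ce³⁺ is the cathode and Cd²⁺/Cd the anode, E°cell = E°(Ce⁴⁺/Ce³⁺) − E°(Cd²⁺/Cd).
So E°(Ce⁴⁺/Ce³⁺) = E°cell + E°(Cd²⁺/Cd) = +2.010 + (-0.40) = +1.61 V.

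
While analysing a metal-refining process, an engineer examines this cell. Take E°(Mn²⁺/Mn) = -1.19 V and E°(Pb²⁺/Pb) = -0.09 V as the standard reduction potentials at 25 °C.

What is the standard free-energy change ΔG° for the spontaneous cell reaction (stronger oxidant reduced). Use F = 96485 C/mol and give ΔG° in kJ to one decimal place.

-212.3 kJ

Pb²⁺/Pb (E° = -0.09 V) is the cathode; Mn²⁺/Mn (E° = -1.19 V) is the anode, so E°cell = +1.10 V.
Balancing electrons gives n = 2 (lcm of 2 and 2).
ΔG° = −nFE° = −(2)(96485)(+1.10) = -212,267 J = -212.3 kJ.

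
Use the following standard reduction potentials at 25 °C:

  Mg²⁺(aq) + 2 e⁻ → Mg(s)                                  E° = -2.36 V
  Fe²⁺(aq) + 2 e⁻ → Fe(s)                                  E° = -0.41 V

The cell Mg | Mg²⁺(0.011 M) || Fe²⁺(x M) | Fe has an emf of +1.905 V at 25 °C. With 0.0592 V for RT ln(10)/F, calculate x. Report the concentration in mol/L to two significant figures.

0.00033 M

Fe²⁺/Fe is the cathode, Mg²⁺/Mg the anode: E°cell = +1.95 V, n = 2.
Overall reaction: Fe²⁺(aq) + Mg(s) → Fe(s) + Mg²⁺(aq); Q = [Mg²⁺]^1/[Fe²⁺]^1.
From E = E° − (0.0592/n) log Q: log Q = (E° − E)·n/0.0592 = (+1.95 − (+1.905))·2/0.0592 = 1.5203.
So 1·log[Fe²⁺] = 1·log(0.011) − log Q = -1.9586 − (1.5203) = -3.4789; [Fe²⁺] = 10^(-3.4789) ≈ 0.00033 M.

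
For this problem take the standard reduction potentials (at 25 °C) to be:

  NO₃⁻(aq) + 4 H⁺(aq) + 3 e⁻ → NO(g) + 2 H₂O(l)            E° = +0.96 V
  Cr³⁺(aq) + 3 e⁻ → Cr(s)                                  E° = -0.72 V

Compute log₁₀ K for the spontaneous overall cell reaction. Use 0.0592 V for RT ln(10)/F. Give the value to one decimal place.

85.1

Cathode: NO₃⁻/NO; anode: Cr³⁺/Cr. E°cell = +1.68 V, n = 3.
log K = nE°cell / 0.0592 = (3)(+1.68) / 0.0592 = 85.1.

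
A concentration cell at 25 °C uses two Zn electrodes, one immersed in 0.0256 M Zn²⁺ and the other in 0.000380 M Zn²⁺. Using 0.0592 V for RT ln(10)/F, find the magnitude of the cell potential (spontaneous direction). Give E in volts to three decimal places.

+0.054 V

For a concentration cell E°cell = 0. The 0.0256 M side is the cathode (reduction is favoured where [Zn²⁺] is higher).
With n = 2, E = −(0.0592/2) log([Zn²⁺]ₐₙ/[Zn²⁺]꜀ₐₜ) = −(0.0592/2) log(0.00038/0.0256) = −(0.0592/2)(-1.828) = +0.054 V.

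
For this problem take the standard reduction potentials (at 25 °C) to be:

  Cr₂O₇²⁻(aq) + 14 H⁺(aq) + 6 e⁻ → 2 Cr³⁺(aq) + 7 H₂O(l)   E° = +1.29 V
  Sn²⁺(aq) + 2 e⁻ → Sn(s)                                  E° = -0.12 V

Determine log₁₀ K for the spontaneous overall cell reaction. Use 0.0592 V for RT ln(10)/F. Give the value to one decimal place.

Cathode: Cr₂O₇²⁻/Cr³⁺; anode: Sn²⁺/Sn. E°cell = +1.41 V, n = 6.
log K = nE°cell / 0.0592 = (6)(+1.41) / 0.0592 = 142.9.

142.9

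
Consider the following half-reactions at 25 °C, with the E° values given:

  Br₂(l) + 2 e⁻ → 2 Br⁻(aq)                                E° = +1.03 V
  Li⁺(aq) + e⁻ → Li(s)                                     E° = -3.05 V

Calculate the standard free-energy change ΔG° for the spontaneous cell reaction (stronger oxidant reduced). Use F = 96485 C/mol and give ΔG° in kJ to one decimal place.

-787.3 kJ

Br₂/Br⁻ (E° = +1.03 V) is the cathode; Li⁺/Li (E° = -3.05 V) is the anode, so E°cell = +4.08 V.
Balancing electrons gives n = 2 (lcm of 2 and 1).
ΔG° = −nFE° = −(2)(96485)(+4.08) = -787,318 J = -787.3 kJ.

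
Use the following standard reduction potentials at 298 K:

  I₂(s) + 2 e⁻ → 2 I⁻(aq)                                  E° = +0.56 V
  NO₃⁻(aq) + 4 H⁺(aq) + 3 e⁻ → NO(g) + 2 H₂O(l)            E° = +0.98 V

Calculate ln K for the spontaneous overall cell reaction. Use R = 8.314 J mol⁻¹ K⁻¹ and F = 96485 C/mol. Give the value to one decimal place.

Cathode: NO₃⁻/NO; anode: I₂/I⁻. E°cell = (+0.98) − (+0.56) = +0.42 V, with n = 6.
ΔG° = −nFE° = −RT ln K, so ln K = nFE°/(RT) = (6)(96485)(+0.42) / ((8.314)(298)) = 98.137.

98.1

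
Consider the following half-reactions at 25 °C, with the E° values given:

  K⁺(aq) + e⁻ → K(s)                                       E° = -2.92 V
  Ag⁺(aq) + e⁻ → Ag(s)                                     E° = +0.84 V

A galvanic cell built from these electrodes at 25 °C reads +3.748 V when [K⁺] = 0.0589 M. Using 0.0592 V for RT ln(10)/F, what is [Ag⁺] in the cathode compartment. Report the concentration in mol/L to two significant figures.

0.037 M

Ag⁺/Ag is the cathode, K⁺/K the anode: E°cell = +3.76 V, n = 1.
Overall reaction: Ag⁺(aq) + K(s) → Ag(s) + K⁺(aq); Q = [K⁺]^1/[Ag⁺]^1.
From E = E° − (0.0592/n) log Q: log Q = (E° − E)·n/0.0592 = (+3.76 − (+3.748))·1/0.0592 = 0.2027.
So 1·log[Ag⁺] = 1·log(0.0589) − log Q = -1.2299 − (0.2027) = -1.4326; [Ag⁺] = 10^(-1.4326) ≈ 0.037 M.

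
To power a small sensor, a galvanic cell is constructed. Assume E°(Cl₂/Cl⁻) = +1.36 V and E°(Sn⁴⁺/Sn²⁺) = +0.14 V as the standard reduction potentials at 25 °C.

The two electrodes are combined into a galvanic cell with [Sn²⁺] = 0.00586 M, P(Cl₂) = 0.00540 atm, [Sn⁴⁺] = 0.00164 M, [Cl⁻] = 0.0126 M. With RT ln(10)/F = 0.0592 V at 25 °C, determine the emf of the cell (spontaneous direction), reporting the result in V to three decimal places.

+1.282 V

Cl₂/Cl⁻ is the cathode (higher E°), Sn⁴⁺/Sn²⁺ the anode: E°cell = +1.36 − (+0.14) = +1.22 V, n = 2.
Overall: Cl₂(g) + Sn²⁺(aq) → 2 Cl⁻(aq) + Sn⁴⁺(aq)
Q = [Cl⁻]^2·[Sn⁴⁺] / (P(Cl₂)·[Sn²⁺]); log Q = -2.085.
E = E° − (0.0592/n) log Q = +1.22 − (0.0592/2)(-2.085) = +1.282 V.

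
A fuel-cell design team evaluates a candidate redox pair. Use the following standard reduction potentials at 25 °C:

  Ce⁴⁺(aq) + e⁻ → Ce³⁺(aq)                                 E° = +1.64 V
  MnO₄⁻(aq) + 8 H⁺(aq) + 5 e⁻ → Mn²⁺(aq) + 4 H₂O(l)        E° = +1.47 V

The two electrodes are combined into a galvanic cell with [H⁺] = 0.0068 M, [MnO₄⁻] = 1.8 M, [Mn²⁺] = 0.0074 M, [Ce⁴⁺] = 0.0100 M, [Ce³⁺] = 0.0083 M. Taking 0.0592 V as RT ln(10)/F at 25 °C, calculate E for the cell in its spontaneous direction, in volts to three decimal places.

Ce⁴⁺/Ce³⁺ is the cathode (higher E°), MnO₄⁻/Mn²⁺ the anode: E°cell = +1.64 − (+1.47) = +0.17 V, n = 5.
Overall: 5 Ce⁴⁺(aq) + Mn²⁺(aq) + 4 H₂O(l) → 5 Ce³⁺(aq) + MnO₄⁻(aq) + 8 H⁺(aq)
Q = [Ce³⁺]^5·[MnO₄⁻]·[H⁺]^8 / ([Ce⁴⁺]^5·[Mn²⁺]); log Q = -15.358.
E = E° − (0.0592/n) log Q = +0.17 − (0.0592/5)(-15.358) = +0.352 V.

+0.352 V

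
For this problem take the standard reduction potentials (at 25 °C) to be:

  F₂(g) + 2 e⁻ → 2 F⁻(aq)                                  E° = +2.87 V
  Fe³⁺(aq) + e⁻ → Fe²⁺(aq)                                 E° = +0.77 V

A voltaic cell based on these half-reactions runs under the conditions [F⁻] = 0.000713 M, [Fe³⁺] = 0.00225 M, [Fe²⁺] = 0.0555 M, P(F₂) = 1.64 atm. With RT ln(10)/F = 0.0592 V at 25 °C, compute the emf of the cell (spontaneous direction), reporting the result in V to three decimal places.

F₂/F⁻ is the cathode (higher E°), Fe³⁺/Fe²⁺ the anode: E°cell = +2.87 − (+0.77) = +2.10 V, n = 2.
Overall: F₂(g) + 2 Fe²⁺(aq) → 2 F⁻(aq) + 2 Fe³⁺(aq)
Q = [F⁻]^2·[Fe³⁺]^2 / (P(F₂)·[Fe²⁺]^2); log Q = -9.293.
E = E° − (0.0592/n) log Q = +2.10 − (0.0592/2)(-9.293) = +2.375 V.

+2.375 V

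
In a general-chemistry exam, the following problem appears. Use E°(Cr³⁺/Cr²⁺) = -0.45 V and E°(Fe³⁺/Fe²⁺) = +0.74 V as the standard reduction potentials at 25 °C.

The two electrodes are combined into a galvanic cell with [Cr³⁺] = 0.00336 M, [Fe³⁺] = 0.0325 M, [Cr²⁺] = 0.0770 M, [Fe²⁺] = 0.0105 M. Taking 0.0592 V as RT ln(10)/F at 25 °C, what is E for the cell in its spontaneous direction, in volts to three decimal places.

Fe³⁺/Fe²⁺ is the cathode (higher E°), Cr³⁺/Cr²⁺ the anode: E°cell = +0.74 − (-0.45) = +1.19 V, n = 1.
Overall: Fe³⁺(aq) + Cr²⁺(aq) → Fe²⁺(aq) + Cr³⁺(aq)
Q = [Fe²⁺]·[Cr³⁺] / ([Fe³⁺]·[Cr²⁺]); log Q = -1.851.
E = E° − (0.0592/n) log Q = +1.19 − (0.0592/1)(-1.851) = +1.300 V.

+1.300 V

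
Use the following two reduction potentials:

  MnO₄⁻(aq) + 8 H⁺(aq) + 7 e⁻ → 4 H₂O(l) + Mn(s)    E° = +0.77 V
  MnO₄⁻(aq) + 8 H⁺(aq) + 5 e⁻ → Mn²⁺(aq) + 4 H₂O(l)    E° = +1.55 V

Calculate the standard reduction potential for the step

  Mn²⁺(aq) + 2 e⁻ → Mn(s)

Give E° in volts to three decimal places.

-1.180 V

Sequential free energies add, so n₃E°₃ = n₁E°₁ + n₂E°₂.
With n₃ = 7, and the known step contributing 5×(+1.55) V, the unknown satisfies 2·E° = 7×(+0.77) − 5×(+1.55) = -2.360.
E° = -2.360 / 2 = -1.180 V.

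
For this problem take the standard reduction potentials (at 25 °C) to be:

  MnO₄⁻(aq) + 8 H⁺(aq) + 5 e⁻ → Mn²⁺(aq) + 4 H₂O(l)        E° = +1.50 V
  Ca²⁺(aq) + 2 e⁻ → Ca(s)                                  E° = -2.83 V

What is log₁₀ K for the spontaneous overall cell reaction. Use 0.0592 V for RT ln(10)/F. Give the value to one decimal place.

731.4

Cathode: MnO₄⁻/Mn²⁺; anode: Ca²⁺/Ca. E°cell = +4.33 V, n = 10.
log K = nE°cell / 0.0592 = (10)(+4.33) / 0.0592 = 731.4.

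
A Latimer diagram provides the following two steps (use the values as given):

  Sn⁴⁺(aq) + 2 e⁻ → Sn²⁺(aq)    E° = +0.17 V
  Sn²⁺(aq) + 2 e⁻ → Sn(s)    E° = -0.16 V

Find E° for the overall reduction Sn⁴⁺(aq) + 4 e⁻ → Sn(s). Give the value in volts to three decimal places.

+0.005 V

Adding the free-energy changes (−nFE°) of the two steps gives −n₃FE°₃ = −n₁FE°₁ − n₂FE°₂.
E°₃ = (2×+0.17 + 2×-0.16) / 4 = (+0.020) / 4 = +0.005 V.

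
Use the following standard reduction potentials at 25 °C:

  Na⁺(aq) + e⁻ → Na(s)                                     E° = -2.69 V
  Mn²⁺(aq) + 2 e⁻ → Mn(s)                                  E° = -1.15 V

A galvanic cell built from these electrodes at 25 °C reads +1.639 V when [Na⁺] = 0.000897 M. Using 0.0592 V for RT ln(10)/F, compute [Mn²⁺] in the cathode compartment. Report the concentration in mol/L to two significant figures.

0.0018 M

Mn²⁺/Mn is the cathode, Na⁺/Na the anode: E°cell = +1.54 V, n = 2.
Overall reaction: Mn²⁺(aq) + 2 Na(s) → Mn(s) + 2 Na⁺(aq); Q = [Na⁺]^2/[Mn²⁺]^1.
From E = E° − (0.0592/n) log Q: log Q = (E° − E)·n/0.0592 = (+1.54 − (+1.639))·2/0.0592 = -3.3446.
So 1·log[Mn²⁺] = 2·log(0.000897) − log Q = -6.0944 − (-3.3446) = -2.7498; [Mn²⁺] = 10^(-2.7498) ≈ 0.0018 M.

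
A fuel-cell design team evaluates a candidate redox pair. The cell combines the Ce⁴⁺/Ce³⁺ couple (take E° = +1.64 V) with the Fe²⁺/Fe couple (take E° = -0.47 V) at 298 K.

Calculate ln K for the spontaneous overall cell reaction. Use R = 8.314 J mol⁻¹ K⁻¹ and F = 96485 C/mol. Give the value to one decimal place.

Cathode: Ce⁴⁺/Ce³⁺; anode: Fe²⁺/Fe. E°cell = (+1.64) − (-0.47) = +2.11 V, with n = 2.
ΔG° = −nFE° = −RT ln K, so ln K = nFE°/(RT) = (2)(96485)(+2.11) / ((8.314)(298)) = 164.341.

164.3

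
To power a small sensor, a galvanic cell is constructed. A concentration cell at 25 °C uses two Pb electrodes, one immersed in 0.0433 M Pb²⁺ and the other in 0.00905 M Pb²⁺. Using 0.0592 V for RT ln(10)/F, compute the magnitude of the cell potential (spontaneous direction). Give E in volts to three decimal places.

For a concentration cell E°cell = 0. The 0.0433 M side is the cathode (reduction is favoured where [Pb²⁺] is higher).
With n = 2, E = −(0.0592/2) log([Pb²⁺]ₐₙ/[Pb²⁺]꜀ₐₜ) = −(0.0592/2) log(0.00905/0.0433) = −(0.0592/2)(-0.680) = +0.020 V.

+0.020 V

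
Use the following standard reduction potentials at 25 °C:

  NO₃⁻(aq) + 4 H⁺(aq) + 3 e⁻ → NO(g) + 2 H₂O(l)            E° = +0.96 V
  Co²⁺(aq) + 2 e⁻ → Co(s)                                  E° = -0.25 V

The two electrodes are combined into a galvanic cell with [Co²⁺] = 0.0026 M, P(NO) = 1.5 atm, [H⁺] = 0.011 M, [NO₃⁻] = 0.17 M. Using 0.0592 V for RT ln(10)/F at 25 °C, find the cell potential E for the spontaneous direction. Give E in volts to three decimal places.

+1.113 V

NO₃⁻/NO is the cathode (higher E°), Co²⁺/Co the anode: E°cell = +0.96 − (-0.25) = +1.21 V, n = 6.
Overall: 2 NO₃⁻(aq) + 8 H⁺(aq) + 3 Co(s) → 2 NO(g) + 4 H₂O(l) + 3 Co²⁺(aq)
Q = P(NO)^2·[Co²⁺]^3 / ([NO₃⁻]^2·[H⁺]^8); log Q = 9.805.
E = E° − (0.0592/n) log Q = +1.21 − (0.0592/6)(9.805) = +1.113 V.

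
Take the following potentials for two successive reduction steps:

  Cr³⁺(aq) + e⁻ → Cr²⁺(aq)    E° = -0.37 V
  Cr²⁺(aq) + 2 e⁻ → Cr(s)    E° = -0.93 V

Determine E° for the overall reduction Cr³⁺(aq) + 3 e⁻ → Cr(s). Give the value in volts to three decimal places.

Adding the free-energy changes (−nFE°) of the two steps gives −n₃FE°₃ = −n₁FE°₁ − n₂FE°₂.
E°₃ = (1×-0.37 + 2×-0.93) / 3 = (-2.230) / 3 = -0.743 V.

-0.743 V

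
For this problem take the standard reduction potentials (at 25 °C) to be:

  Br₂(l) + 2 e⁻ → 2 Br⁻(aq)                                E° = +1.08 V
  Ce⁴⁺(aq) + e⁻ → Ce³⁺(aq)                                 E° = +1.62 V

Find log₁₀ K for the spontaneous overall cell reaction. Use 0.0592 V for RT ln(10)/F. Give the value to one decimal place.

18.2

Cathode: Ce⁴⁺/Ce³⁺; anode: Br₂/Br⁻. E°cell = +0.54 V, n = 2.
log K = nE°cell / 0.0592 = (2)(+0.54) / 0.0592 = 18.2.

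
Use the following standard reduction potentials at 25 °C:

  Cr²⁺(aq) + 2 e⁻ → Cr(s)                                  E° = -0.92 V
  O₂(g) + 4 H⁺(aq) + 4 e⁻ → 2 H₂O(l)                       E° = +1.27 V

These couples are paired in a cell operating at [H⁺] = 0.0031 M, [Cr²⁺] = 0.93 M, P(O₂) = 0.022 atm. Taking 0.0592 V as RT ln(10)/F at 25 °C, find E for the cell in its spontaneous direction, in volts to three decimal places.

+2.018 V

O₂/H₂O is the cathode (higher E°), Cr²⁺/Cr the anode: E°cell = +1.27 − (-0.92) = +2.19 V, n = 4.
Overall: O₂(g) + 4 H⁺(aq) + 2 Cr(s) → 2 H₂O(l) + 2 Cr²⁺(aq)
Q = [Cr²⁺]^2 / (P(O₂)·[H⁺]^4); log Q = 11.629.
E = E° − (0.0592/n) log Q = +2.19 − (0.0592/4)(11.629) = +2.018 V.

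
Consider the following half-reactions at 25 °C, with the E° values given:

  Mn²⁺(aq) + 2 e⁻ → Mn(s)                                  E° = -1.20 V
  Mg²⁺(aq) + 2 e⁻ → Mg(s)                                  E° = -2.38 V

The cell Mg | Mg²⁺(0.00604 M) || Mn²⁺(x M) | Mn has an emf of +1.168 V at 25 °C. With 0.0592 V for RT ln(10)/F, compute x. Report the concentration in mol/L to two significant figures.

0.0024 M

Mn²⁺/Mn is the cathode, Mg²⁺/Mg the anode: E°cell = +1.18 V, n = 2.
Overall reaction: Mn²⁺(aq) + Mg(s) → Mn(s) + Mg²⁺(aq); Q = [Mg²⁺]^1/[Mn²⁺]^1.
From E = E° − (0.0592/n) log Q: log Q = (E° − E)·n/0.0592 = (+1.18 − (+1.168))·2/0.0592 = 0.4054.
So 1·log[Mn²⁺] = 1·log(0.00604) − log Q = -2.2190 − (0.4054) = -2.6244; [Mn²⁺] = 10^(-2.6244) ≈ 0.0024 M.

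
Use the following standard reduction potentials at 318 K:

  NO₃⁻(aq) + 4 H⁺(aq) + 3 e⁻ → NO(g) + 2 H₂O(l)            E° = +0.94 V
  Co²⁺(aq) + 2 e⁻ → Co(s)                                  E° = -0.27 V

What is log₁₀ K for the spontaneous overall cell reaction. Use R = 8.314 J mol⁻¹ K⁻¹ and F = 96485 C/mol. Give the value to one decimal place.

Cathode: NO₃⁻/NO; anode: Co²⁺/Co. E°cell = (+0.94) − (-0.27) = +1.21 V, with n = 6.
ΔG° = −nFE° = −RT ln K, so ln K = nFE°/(RT) = (6)(96485)(+1.21) / ((8.314)(318)) = 264.947.
log₁₀ K = 264.947 / ln 10 = 115.1.

115.1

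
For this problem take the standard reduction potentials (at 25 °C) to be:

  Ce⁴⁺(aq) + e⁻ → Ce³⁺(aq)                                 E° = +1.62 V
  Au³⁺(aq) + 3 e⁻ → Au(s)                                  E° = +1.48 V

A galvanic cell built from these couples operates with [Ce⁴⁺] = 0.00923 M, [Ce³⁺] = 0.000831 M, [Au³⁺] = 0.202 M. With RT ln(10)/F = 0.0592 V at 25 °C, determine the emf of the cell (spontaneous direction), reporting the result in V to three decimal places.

+0.216 V

Ce⁴⁺/Ce³⁺ is the cathode (higher E°), Au³⁺/Au the anode: E°cell = +1.62 − (+1.48) = +0.14 V, n = 3.
Overall: 3 Ce⁴⁺(aq) + Au(s) → 3 Ce³⁺(aq) + Au³⁺(aq)
Q = [Ce³⁺]^3·[Au³⁺] / ([Ce⁴⁺]^3); log Q = -3.831.
E = E° − (0.0592/n) log Q = +0.14 − (0.0592/3)(-3.831) = +0.216 V.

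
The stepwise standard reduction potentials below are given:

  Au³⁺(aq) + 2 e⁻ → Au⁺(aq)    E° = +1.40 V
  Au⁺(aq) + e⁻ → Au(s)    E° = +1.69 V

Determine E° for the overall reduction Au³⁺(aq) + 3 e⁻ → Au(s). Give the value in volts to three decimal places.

+1.497 V

Since ΔG° = −nFE° is additive over sequential reductions, n₃E°₃ = n₁E°₁ + n₂E°₂.
E°₃ = (2×+1.40 + 1×+1.69) / 3 = (+4.490) / 3 = +1.497 V.
Simply averaging or adding the two E° values would be wrong; the electron-weighted sum is required.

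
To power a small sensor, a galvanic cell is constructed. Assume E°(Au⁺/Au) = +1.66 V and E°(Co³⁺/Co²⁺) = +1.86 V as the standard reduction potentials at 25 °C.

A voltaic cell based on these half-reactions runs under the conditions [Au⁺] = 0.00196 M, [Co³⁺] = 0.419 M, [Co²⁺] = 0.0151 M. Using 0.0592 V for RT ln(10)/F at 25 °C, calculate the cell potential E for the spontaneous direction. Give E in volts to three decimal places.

+0.446 V

Co³⁺/Co²⁺ is the cathode (higher E°), Au⁺/Au the anode: E°cell = +1.86 − (+1.66) = +0.20 V, n = 1.
Overall: Co³⁺(aq) + Au(s) → Co²⁺(aq) + Au⁺(aq)
Q = [Co²⁺]·[Au⁺] / ([Co³⁺]); log Q = -4.151.
E = E° − (0.0592/n) log Q = +0.20 − (0.0592/1)(-4.151) = +0.446 V.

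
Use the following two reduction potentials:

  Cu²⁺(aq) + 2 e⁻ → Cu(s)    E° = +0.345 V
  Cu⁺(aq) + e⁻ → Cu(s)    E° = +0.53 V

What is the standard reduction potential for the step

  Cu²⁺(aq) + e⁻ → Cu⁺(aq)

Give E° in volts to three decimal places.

+0.160 V

Sequential free energies add, so n₃E°₃ = n₁E°₁ + n₂E°₂.
With n₃ = 2, and the known step contributing 1×(+0.53) V, the unknown satisfies 1·E° = 2×(+0.345) − 1×(+0.53) = +0.160.
E° = +0.160 / 1 = +0.160 V.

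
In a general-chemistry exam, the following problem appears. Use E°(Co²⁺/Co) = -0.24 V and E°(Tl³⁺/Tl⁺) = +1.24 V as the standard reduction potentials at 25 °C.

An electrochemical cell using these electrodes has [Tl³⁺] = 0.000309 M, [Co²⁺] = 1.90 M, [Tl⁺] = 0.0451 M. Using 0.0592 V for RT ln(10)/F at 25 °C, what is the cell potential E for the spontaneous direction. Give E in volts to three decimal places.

Tl³⁺/Tl⁺ is the cathode (higher E°), Co²⁺/Co the anode: E°cell = +1.24 − (-0.24) = +1.48 V, n = 2.
Overall: Tl³⁺(aq) + Co(s) → Tl⁺(aq) + Co²⁺(aq)
Q = [Tl⁺]·[Co²⁺] / ([Tl³⁺]); log Q = 2.443.
E = E° − (0.0592/n) log Q = +1.48 − (0.0592/2)(2.443) = +1.408 V.

+1.408 V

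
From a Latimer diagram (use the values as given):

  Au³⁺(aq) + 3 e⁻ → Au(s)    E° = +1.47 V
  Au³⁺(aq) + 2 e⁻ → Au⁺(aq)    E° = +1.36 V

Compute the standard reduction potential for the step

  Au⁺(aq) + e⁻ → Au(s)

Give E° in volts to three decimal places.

Sequential free energies add, so n₃E°₃ = n₁E°₁ + n₂E°₂.
With n₃ = 3, and the known step contributing 2×(+1.36) V, the unknown satisfies 1·E° = 3×(+1.47) − 2×(+1.36) = +1.690.
E° = +1.690 / 1 = +1.690 V.

+1.690 V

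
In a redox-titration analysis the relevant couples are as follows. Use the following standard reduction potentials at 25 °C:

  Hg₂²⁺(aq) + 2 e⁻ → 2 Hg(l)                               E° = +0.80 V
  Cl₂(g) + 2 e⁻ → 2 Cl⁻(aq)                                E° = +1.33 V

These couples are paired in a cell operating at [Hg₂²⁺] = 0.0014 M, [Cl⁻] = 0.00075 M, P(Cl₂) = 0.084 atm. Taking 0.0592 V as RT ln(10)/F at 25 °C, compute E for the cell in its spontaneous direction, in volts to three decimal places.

+0.768 V

Cl₂/Cl⁻ is the cathode (higher E°), Hg₂²⁺/Hg the anode: E°cell = +1.33 − (+0.80) = +0.53 V, n = 2.
Overall: Cl₂(g) + 2 Hg(l) → 2 Cl⁻(aq) + Hg₂²⁺(aq)
Q = [Cl⁻]^2·[Hg₂²⁺] / (P(Cl₂)); log Q = -8.028.
E = E° − (0.0592/n) log Q = +0.53 − (0.0592/2)(-8.028) = +0.768 V.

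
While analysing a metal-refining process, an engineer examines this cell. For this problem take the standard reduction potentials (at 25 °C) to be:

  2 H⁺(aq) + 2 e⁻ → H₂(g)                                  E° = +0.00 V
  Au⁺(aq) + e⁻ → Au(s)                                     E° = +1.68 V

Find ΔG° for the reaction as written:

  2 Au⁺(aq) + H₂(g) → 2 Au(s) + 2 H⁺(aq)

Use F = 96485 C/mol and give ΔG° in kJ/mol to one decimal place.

-324.2 kJ/mol

As written, Au⁺/Au is reduced (cathode) and H⁺/H₂ is oxidised (anode), so E°cell = (+1.68) − (+0.00) = +1.68 V.
Balancing electrons gives n = 2.
ΔG° = −nFE° = −(2)(96485)(+1.68) = -324,190 J = -324.2 kJ/mol.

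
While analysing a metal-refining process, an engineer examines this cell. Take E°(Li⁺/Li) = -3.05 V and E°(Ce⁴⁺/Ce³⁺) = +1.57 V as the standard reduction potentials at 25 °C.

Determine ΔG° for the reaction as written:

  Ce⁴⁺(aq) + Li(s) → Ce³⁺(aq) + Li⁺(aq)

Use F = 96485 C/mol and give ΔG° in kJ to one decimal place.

-445.8 kJ

As written, Ce⁴⁺/Ce³⁺ is reduced (cathode) and Li⁺/Li is oxidised (anode), so E°cell = (+1.57) − (-3.05) = +4.62 V.
Balancing electrons gives n = 1.
ΔG° = −nFE° = −(1)(96485)(+4.62) = -445,761 J = -445.8 kJ.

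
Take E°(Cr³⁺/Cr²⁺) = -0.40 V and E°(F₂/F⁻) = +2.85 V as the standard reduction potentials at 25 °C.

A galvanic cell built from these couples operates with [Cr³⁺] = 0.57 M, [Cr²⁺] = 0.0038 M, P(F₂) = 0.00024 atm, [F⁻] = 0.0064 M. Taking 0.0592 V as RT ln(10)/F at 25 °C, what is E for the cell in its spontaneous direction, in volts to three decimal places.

+3.144 V

F₂/F⁻ is the cathode (higher E°), Cr³⁺/Cr²⁺ the anode: E°cell = +2.85 − (-0.40) = +3.25 V, n = 2.
Overall: F₂(g) + 2 Cr²⁺(aq) → 2 F⁻(aq) + 2 Cr³⁺(aq)
Q = [F⁻]^2·[Cr³⁺]^2 / (P(F₂)·[Cr²⁺]^2); log Q = 3.584.
E = E° − (0.0592/n) log Q = +3.25 − (0.0592/2)(3.584) = +3.144 V.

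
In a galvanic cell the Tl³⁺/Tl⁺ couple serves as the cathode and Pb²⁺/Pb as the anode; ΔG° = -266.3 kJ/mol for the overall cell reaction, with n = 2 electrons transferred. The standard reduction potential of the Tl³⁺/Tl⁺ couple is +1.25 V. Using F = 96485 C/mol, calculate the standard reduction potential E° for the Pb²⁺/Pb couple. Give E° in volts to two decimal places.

-0.13 V

E°cell = −ΔG°/(nF) = −(-266.3×10³)/((2)(96485)) = +1.380 V.
Since Tl³⁺/Tl⁺ is the cathode and Pb²⁺/Pb the anode, E°cell = E°(Tl³⁺/Tl⁺) − E°(Pb²⁺/Pb).
So E°(Pb²⁺/Pb) = E°(Tl³⁺/Tl⁺) − E°cell = (+1.25) − (+1.380) = -0.13 V.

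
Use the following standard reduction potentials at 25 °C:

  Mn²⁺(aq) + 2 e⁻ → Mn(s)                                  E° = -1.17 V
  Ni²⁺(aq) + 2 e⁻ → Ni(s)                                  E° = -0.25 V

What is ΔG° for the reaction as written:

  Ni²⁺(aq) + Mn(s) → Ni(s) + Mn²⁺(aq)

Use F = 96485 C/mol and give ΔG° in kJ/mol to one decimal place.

As written, Ni²⁺/Ni is reduced (cathode) and Mn²⁺/Mn is oxidised (anode), so E°cell = (-0.25) − (-1.17) = +0.92 V.
Balancing electrons gives n = 2.
ΔG° = −nFE° = −(2)(96485)(+0.92) = -177,532 J = -177.5 kJ/mol.

-177.5 kJ/mol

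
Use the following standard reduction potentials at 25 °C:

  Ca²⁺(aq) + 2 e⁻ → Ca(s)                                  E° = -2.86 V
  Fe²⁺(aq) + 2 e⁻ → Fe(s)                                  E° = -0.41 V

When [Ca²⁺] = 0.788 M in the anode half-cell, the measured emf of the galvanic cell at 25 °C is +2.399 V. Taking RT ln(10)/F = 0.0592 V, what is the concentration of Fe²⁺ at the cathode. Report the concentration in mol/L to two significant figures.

0.015 M

Fe²⁺/Fe is the cathode, Ca²⁺/Ca the anode: E°cell = +2.45 V, n = 2.
Overall reaction: Fe²⁺(aq) + Ca(s) → Fe(s) + Ca²⁺(aq); Q = [Ca²⁺]^1/[Fe²⁺]^1.
From E = E° − (0.0592/n) log Q: log Q = (E° − E)·n/0.0592 = (+2.45 − (+2.399))·2/0.0592 = 1.7230.
So 1·log[Fe²⁺] = 1·log(0.788) − log Q = -0.1035 − (1.7230) = -1.8265; [Fe²⁺] = 10^(-1.8265) ≈ 0.015 M.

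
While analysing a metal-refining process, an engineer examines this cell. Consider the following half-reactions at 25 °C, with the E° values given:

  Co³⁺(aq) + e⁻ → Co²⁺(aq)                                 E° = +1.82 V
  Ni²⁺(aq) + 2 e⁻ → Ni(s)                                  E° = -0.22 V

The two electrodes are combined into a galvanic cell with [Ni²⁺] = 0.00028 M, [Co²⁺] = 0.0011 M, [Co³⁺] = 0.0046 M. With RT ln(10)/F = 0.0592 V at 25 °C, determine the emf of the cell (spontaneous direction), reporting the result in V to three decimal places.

+2.182 V

Co³⁺/Co²⁺ is the cathode (higher E°), Ni²⁺/Ni the anode: E°cell = +1.82 − (-0.22) = +2.04 V, n = 2.
Overall: 2 Co³⁺(aq) + Ni(s) → 2 Co²⁺(aq) + Ni²⁺(aq)
Q = [Co²⁺]^2·[Ni²⁺] / ([Co³⁺]^2); log Q = -4.796.
E = E° − (0.0592/n) log Q = +2.04 − (0.0592/2)(-4.796) = +2.182 V.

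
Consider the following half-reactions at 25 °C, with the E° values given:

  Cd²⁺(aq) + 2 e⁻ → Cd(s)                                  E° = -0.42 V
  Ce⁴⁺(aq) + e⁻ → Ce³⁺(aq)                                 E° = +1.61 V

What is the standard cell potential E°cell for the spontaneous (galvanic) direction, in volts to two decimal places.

+2.03 V

The Ce⁴⁺/Ce³⁺ couple has the higher reduction potential, so it is the cathode; Cd²⁺/Cd is oxidised at the anode.
E°cell = E°(cathode) − E°(anode) = (+1.61) − (-0.42) = +2.03 V.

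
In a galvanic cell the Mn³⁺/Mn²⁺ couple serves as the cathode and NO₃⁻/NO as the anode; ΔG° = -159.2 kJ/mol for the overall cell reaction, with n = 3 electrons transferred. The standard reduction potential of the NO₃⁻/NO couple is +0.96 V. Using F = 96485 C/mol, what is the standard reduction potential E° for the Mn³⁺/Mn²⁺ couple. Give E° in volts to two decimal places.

+1.51 V

E°cell = −ΔG°/(nF) = −(-159.2×10³)/((3)(96485)) = +0.550 V.
Since Mn³⁺/Mn²⁺ is the cathode and NO₃⁻/NO the anode, E°cell = E°(Mn³⁺/Mn²⁺) − E°(NO₃⁻/NO).
So E°(Mn³⁺/Mn²⁺) = E°cell + E°(NO₃⁻/NO) = +0.550 + (+0.96) = +1.51 V.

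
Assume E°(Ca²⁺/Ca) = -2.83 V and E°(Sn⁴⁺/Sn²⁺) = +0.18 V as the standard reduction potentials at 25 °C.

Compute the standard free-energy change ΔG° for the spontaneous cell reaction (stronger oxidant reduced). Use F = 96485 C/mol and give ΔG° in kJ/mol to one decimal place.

-580.8 kJ/mol

Sn⁴⁺/Sn²⁺ (E° = +0.18 V) is the cathode; Ca²⁺/Ca (E° = -2.83 V) is the anode, so E°cell = +3.01 V.
Balancing electrons gives n = 2 (lcm of 2 and 2).
ΔG° = −nFE° = −(2)(96485)(+3.01) = -580,840 J = -580.8 kJ/mol.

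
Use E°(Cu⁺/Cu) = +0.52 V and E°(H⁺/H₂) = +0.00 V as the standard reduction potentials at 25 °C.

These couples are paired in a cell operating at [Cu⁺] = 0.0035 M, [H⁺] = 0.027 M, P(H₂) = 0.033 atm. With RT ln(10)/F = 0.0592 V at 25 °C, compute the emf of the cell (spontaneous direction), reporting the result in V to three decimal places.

+0.424 V

Cu⁺/Cu is the cathode (higher E°), H⁺/H₂ the anode: E°cell = +0.52 − (+0.00) = +0.52 V, n = 2.
Overall: 2 Cu⁺(aq) + H₂(g) → 2 Cu(s) + 2 H⁺(aq)
Q = [H⁺]^2 / ([Cu⁺]^2·P(H₂)); log Q = 3.256.
E = E° − (0.0592/n) log Q = +0.52 − (0.0592/2)(3.256) = +0.424 V.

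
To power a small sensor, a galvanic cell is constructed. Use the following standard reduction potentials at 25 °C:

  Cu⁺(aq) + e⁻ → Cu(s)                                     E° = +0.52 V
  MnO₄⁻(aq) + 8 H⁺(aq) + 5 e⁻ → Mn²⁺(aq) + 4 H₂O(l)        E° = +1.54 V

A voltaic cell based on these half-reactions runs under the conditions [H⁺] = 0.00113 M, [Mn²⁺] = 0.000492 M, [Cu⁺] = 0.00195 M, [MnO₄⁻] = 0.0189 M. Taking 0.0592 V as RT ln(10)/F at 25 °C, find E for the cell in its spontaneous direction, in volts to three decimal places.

+0.920 V

MnO₄⁻/Mn²⁺ is the cathode (higher E°), Cu⁺/Cu the anode: E°cell = +1.54 − (+0.52) = +1.02 V, n = 5.
Overall: MnO₄⁻(aq) + 8 H⁺(aq) + 5 Cu(s) → Mn²⁺(aq) + 4 H₂O(l) + 5 Cu⁺(aq)
Q = [Mn²⁺]·[Cu⁺]^5 / ([MnO₄⁻]·[H⁺]^8); log Q = 8.441.
E = E° − (0.0592/n) log Q = +1.02 − (0.0592/5)(8.441) = +0.920 V.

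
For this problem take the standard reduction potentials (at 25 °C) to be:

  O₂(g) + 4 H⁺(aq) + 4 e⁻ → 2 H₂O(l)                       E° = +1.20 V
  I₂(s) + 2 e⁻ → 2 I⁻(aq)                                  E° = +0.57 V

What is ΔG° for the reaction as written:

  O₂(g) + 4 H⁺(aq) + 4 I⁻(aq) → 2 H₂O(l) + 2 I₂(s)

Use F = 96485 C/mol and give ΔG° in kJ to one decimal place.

As written, O₂/H₂O is reduced (cathode) and I₂/I⁻ is oxidised (anode), so E°cell = (+1.20) − (+0.57) = +0.63 V.
Balancing electrons gives n = 4.
ΔG° = −nFE° = −(4)(96485)(+0.63) = -243,142 J = -243.1 kJ.

-243.1 kJ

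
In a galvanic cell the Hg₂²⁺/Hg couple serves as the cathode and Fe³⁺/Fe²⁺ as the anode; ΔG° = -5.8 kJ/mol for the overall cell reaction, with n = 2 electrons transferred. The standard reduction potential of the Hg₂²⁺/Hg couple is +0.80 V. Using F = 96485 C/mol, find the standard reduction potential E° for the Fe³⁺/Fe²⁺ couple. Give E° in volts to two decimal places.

E°cell = −ΔG°/(nF) = −(-5.8×10³)/((2)(96485)) = +0.030 V.
Since Hg₂²⁺/Hg is the cathode and Fe³⁺/Fe²⁺ the anode, E°cell = E°(Hg₂²⁺/Hg) − E°(Fe³⁺/Fe²⁺).
So E°(Fe³⁺/Fe²⁺) = E°(Hg₂²⁺/Hg) − E°cell = (+0.80) − (+0.030) = +0.77 V.

+0.77 V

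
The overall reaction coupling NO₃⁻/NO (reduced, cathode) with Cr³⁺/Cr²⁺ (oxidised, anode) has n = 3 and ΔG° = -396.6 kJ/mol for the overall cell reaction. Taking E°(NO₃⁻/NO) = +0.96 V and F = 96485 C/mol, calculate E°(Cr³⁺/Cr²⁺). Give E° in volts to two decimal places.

-0.41 V

E°cell = −ΔG°/(nF) = −(-396.6×10³)/((3)(96485)) = +1.370 V.
Since NO₃⁻/NO is the cathode and Cr³⁺/Cr²⁺ the anode, E°cell = E°(NO₃⁻/NO) − E°(Cr³⁺/Cr²⁺).
So E°(Cr³⁺/Cr²⁺) = E°(NO₃⁻/NO) − E°cell = (+0.96) − (+1.370) = -0.41 V.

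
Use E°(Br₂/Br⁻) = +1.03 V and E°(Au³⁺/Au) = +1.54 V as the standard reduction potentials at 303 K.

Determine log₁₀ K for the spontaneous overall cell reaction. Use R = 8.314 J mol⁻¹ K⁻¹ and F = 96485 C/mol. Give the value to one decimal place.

50.9

Cathode: Au³⁺/Au; anode: Br₂/Br⁻. E°cell = (+1.54) − (+1.03) = +0.51 V, with n = 6.
ΔG° = −nFE° = −RT ln K, so ln K = nFE°/(RT) = (6)(96485)(+0.51) / ((8.314)(303)) = 117.200.
log₁₀ K = 117.200 / ln 10 = 50.9.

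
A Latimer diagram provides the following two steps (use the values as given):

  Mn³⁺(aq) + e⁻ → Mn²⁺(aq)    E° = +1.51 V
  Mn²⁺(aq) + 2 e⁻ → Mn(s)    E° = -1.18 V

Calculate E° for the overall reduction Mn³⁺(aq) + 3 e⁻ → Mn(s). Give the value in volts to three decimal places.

Since ΔG° = −nFE° is additive over sequential reductions, n₃E°₃ = n₁E°₁ + n₂E°₂.
E°₃ = (1×+1.51 + 2×-1.18) / 3 = (-0.850) / 3 = -0.283 V.
E° values themselves are not directly additive — weighting by electron count is essential.

-0.283 V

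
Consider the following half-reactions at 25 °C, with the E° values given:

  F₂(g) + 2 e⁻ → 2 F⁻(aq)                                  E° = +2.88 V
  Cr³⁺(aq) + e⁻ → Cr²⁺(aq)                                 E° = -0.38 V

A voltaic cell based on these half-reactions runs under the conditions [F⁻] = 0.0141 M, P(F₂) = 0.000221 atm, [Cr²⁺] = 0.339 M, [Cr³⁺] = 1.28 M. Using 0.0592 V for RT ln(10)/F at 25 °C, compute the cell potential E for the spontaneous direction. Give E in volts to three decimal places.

F₂/F⁻ is the cathode (higher E°), Cr³⁺/Cr²⁺ the anode: E°cell = +2.88 − (-0.38) = +3.26 V, n = 2.
Overall: F₂(g) + 2 Cr²⁺(aq) → 2 F⁻(aq) + 2 Cr³⁺(aq)
Q = [F⁻]^2·[Cr³⁺]^2 / (P(F₂)·[Cr²⁺]^2); log Q = 1.108.
E = E° − (0.0592/n) log Q = +3.26 − (0.0592/2)(1.108) = +3.227 V.

+3.227 V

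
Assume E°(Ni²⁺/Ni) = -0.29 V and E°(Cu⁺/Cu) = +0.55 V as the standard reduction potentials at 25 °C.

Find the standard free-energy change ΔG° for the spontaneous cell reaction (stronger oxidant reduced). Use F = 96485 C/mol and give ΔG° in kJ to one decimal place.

-162.1 kJ

Cu⁺/Cu (E° = +0.55 V) is the cathode; Ni²⁺/Ni (E° = -0.29 V) is the anode, so E°cell = +0.84 V.
Balancing electrons gives n = 2 (lcm of 1 and 2).
ΔG° = −nFE° = −(2)(96485)(+0.84) = -162,095 J = -162.1 kJ.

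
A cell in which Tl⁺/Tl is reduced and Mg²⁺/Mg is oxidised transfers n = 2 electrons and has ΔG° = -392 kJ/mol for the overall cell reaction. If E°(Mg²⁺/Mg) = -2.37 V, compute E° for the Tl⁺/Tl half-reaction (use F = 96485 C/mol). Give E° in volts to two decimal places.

E°cell = −ΔG°/(nF) = −(-392×10³)/((2)(96485)) = +2.031 V.
Since Tl⁺/Tl is the cathode and Mg²⁺/Mg the anode, E°cell = E°(Tl⁺/Tl) − E°(Mg²⁺/Mg).
So E°(Tl⁺/Tl) = E°cell + E°(Mg²⁺/Mg) = +2.031 + (-2.37) = -0.34 V.

-0.34 V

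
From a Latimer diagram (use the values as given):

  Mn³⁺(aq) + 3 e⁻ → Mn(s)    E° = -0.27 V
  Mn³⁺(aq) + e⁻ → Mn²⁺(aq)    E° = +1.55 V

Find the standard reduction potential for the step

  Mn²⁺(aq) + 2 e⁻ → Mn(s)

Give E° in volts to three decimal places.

-1.180 V

Sequential free energies add, so n₃E°₃ = n₁E°₁ + n₂E°₂.
With n₃ = 3, and the known step contributing 1×(+1.55) V, the unknown satisfies 2·E° = 3×(-0.27) − 1×(+1.55) = -2.360.
E° = -2.360 / 2 = -1.180 V.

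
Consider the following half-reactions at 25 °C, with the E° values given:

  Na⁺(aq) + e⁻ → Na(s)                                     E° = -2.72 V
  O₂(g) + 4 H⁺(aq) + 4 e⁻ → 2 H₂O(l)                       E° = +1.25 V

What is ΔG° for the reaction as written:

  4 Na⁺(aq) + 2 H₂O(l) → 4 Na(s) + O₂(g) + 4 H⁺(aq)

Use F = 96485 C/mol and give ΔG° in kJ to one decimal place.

As written, Na⁺/Na is reduced (cathode) and O₂/H₂O is oxidised (anode), so E°cell = (-2.72) − (+1.25) = -3.97 V.
Balancing electrons gives n = 4.
ΔG° = −nFE° = −(4)(96485)(-3.97) = 1,532,182 J = +1532.2 kJ.

+1532.2 kJ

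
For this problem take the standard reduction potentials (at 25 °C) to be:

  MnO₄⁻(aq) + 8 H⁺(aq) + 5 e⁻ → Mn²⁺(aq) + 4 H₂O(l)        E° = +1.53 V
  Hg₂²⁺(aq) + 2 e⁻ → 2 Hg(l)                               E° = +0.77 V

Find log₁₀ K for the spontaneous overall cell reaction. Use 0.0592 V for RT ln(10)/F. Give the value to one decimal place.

Cathode: MnO₄⁻/Mn²⁺; anode: Hg₂²⁺/Hg. E°cell = +0.76 V, n = 10.
log K = nE°cell / 0.0592 = (10)(+0.76) / 0.0592 = 128.4.

128.4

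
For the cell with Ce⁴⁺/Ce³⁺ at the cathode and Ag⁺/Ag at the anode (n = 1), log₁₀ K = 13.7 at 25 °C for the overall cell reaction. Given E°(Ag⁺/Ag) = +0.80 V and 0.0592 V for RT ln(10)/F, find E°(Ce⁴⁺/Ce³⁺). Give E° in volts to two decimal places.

+1.61 V

E°cell = (0.0592/n)·log K = (0.0592/1)(13.7) = +0.811 V.
Since Ce⁴⁺/Ce³⁺ is the cathode and Ag⁺/Ag the anode, E°cell = E°(Ce⁴⁺/Ce³⁺) − E°(Ag⁺/Ag).
So E°(Ce⁴⁺/Ce³⁺) = E°cell + E°(Ag⁺/Ag) = +0.811 + (+0.80) = +1.61 V.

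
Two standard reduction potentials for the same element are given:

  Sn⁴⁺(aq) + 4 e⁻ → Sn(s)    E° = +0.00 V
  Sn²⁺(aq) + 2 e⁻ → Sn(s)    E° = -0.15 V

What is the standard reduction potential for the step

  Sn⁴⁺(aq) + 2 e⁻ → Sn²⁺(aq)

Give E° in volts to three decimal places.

+0.150 V

Sequential free energies add, so n₃E°₃ = n₁E°₁ + n₂E°₂.
With n₃ = 4, and the known step contributing 2×(-0.15) V, the unknown satisfies 2·E° = 4×(+0.00) − 2×(-0.15) = +0.300.
E° = +0.300 / 2 = +0.150 V.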